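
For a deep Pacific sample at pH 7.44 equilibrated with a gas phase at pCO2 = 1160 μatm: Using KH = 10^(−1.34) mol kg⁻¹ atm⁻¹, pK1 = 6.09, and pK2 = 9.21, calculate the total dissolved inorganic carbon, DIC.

[CO2*] = KH · pCO2 = 10^(−1.34) × 1160×10^-6 = 5.302×10^-5 mol/kg
α₀ = 1/(1 + K1/[H⁺] + K1K2/[H⁺]²) = 1/(1 + 10^+1.35 + 10^-0.42) = 0.04207
DIC = [CO2*]/α₀ = 5.302×10^-5 / 0.04207 = 1.26 mmol/kg

DIC = 1.26 mmol/kg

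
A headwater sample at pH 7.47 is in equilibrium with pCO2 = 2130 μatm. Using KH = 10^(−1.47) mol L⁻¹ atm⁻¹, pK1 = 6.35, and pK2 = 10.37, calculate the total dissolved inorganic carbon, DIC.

[CO2*] = KH · pCO2 = 10^(−1.47) × 2130×10^-6 = 7.217×10^-5 mol/L
α₀ = 1/(1 + K1/[H⁺] + K1K2/[H⁺]²) = 1/(1 + 10^+1.12 + 10^-1.78) = 0.07043
DIC = [CO2*]/α₀ = 7.217×10^-5 / 0.07043 = 1.02 mmol/L

DIC = 1.02 mmol/L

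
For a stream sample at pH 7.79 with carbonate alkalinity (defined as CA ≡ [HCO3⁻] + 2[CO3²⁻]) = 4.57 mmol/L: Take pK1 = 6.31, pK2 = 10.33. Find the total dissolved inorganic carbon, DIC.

DIC = 4.71 mmol/L

CA = [HCO3⁻] + 2[CO3²⁻] = (α₁ + 2α₂)·DIC
At pH 7.79: [H⁺]/K1 = 10^-1.48 = 0.033113, K2/[H⁺] = 10^-2.54 = 0.0028840
α₁ = 1/(1 + 0.033113 + 0.0028840) = 1/1.0360 = 0.9653; α₂ = α₁·K2/[H⁺] = 0.002784
α₁ + 2α₂ = 0.9708
DIC = CA / (α₁ + 2α₂) = 4.57 / 0.9708 = 4.71 mmol/L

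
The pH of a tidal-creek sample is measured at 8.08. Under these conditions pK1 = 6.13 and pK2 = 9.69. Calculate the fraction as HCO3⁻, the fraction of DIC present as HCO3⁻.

α₁ = 0.965

α₁ = 1 / (1 + [H⁺]/K1 + K2/[H⁺]) = 1 / (1 + 10^-1.95 + 10^-1.61)
   = 1 / (1 + 0.011220 + 0.024547) = 1/1.0358 = 0.9655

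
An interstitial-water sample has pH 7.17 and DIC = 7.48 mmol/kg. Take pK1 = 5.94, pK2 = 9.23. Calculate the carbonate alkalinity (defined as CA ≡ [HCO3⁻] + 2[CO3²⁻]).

CA = [HCO3⁻] + 2[CO3²⁻] = (α₁ + 2α₂)·DIC
At pH 7.17: [H⁺]/K1 = 10^-1.23 = 0.058884, K2/[H⁺] = 10^-2.06 = 0.0087096
α₁ = 1/(1 + 0.058884 + 0.0087096) = 1/1.0676 = 0.9367; α₂ = α₁·K2/[H⁺] = 0.008158
α₁ + 2α₂ = 0.9530
CA = 0.9530 × 7.48 = 7.13 mmol/kg

CA = 7.13 mmol/kg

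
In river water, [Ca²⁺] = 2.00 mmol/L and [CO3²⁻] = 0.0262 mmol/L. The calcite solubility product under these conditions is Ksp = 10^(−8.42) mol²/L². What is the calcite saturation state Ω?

Ksp = 10^(−8.42) = 3.802×10^-9
Ω = [Ca²⁺][CO3²⁻]/Ksp = (2.00×10^-3)(0.0262×10^-3) / 3.802×10^-9 = 13.8

Ω = 13.8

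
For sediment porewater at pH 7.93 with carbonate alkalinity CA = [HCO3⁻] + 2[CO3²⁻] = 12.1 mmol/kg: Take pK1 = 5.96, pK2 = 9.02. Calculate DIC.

CA = [HCO3⁻] + 2[CO3²⁻] = (α₁ + 2α₂)·DIC
At pH 7.93: [H⁺]/K1 = 10^-1.97 = 0.010715, K2/[H⁺] = 10^-1.09 = 0.081283
α₁ = 1/(1 + 0.010715 + 0.081283) = 1/1.0920 = 0.9158; α₂ = α₁·K2/[H⁺] = 0.07444
α₁ + 2α₂ = 1.0646
DIC = CA / (α₁ + 2α₂) = 12.1 / 1.0646 = 11.4 mmol/kg

DIC = 11.4 mmol/kg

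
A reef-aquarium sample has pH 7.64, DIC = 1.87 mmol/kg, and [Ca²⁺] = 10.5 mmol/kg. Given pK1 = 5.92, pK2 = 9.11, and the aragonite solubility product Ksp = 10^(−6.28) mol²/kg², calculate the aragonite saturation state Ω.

α₂ = 1 / (1 + [H⁺]/K2 + [H⁺]²/(K1K2)) = 1 / (1 + 10^+1.47 + 10^-0.25)
   = 1 / (1 + 29.512 + 0.56234) = 1/31.074 = 0.03218
[CO3²⁻] = α₂ × DIC = 0.03218 × 1.87 = 0.06018 mmol/kg
Ksp = 10^(−6.28) = 5.248×10^-7
Ω = [Ca²⁺][CO3²⁻]/Ksp = (10.5×10^-3)(6.018×10^-5) / 5.248×10^-7 = 1.20

Ω = 1.20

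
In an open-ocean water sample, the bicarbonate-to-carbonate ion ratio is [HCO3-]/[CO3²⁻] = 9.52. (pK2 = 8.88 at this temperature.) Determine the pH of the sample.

pH = 7.90

From K2 = [H⁺][CO3²⁻]/[HCO3-]:  pH = pK2 − log₁₀([HCO3-]/[CO3²⁻])
log₁₀(9.52) = +0.979
pH = 8.88 − (+0.979) = 7.90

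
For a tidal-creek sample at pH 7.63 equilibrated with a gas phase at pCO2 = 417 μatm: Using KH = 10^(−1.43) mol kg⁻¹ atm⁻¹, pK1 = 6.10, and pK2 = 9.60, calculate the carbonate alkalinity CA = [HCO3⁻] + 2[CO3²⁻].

CA = 0.536 mmol/kg

[CO2*] = KH · pCO2 = 10^(−1.43) × 417×10^-6 = 1.549×10^-5 mol/kg
α₀ = 1/(1 + K1/[H⁺] + K1K2/[H⁺]²) = 1/(1 + 10^+1.53 + 10^-0.44) = 0.02837
DIC = [CO2*]/α₀ = 1.549×10^-5 / 0.02837 = 0.5461 mmol/kg
CA = (α₁ + 2α₂)·DIC = (0.9613 + 2×0.01030) × 0.5461 = 0.536 mmol/kg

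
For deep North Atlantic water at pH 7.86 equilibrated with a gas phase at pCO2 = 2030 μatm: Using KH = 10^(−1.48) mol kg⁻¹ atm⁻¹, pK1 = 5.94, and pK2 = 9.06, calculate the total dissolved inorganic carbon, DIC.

[CO2*] = KH · pCO2 = 10^(−1.48) × 2030×10^-6 = 6.722×10^-5 mol/kg
α₀ = 1/(1 + K1/[H⁺] + K1K2/[H⁺]²) = 1/(1 + 10^+1.92 + 10^+0.72) = 0.01118
DIC = [CO2*]/α₀ = 6.722×10^-5 / 0.01118 = 6.01 mmol/kg

DIC = 6.01 mmol/kg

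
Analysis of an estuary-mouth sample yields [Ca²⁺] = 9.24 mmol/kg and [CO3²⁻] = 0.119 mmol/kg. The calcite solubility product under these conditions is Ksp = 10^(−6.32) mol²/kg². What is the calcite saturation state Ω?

Ω = 2.30

Ksp = 10^(−6.32) = 4.786×10^-7
Ω = [Ca²⁺][CO3²⁻]/Ksp = (9.24×10^-3)(0.119×10^-3) / 4.786×10^-7 = 2.30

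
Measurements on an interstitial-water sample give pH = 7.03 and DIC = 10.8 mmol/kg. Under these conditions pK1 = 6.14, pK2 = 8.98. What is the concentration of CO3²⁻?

α₂ = 1 / (1 + [H⁺]/K2 + [H⁺]²/(K1K2)) = 1 / (1 + 10^+1.95 + 10^+1.06)
   = 1 / (1 + 89.125 + 11.482) = 1/101.61 = 0.009842
[CO3²⁻] = α₂ × DIC = 0.009842 × 10.8 = 0.106 mmol/kg

[CO3²⁻] = 0.106 mmol/kg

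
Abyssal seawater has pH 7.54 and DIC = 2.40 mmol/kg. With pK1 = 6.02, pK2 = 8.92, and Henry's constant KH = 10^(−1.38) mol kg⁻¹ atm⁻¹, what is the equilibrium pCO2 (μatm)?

pCO2 = 1620 μatm

α₀ = 1 / (1 + K1/[H⁺] + K1K2/[H⁺]²) = 1 / (1 + 10^+1.52 + 10^+0.14)
   = 1 / (1 + 33.113 + 1.3804) = 1/35.493 = 0.02817
[CO2*] = α₀ × DIC = 0.02817 × 2.40 = 0.06762 mmol/kg
pCO2 = [CO2*]/KH = 6.762×10^-5 / 4.169×10^-2 = 1620 μatm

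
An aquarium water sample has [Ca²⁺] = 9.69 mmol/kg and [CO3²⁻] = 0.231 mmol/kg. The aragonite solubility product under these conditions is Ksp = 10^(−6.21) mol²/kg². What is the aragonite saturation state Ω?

Ksp = 10^(−6.21) = 6.166×10^-7
Ω = [Ca²⁺][CO3²⁻]/Ksp = (9.69×10^-3)(0.231×10^-3) / 6.166×10^-7 = 3.63

Ω = 3.63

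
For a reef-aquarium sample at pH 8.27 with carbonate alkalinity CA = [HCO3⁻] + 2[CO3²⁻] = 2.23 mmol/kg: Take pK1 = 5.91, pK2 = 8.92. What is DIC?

CA = [HCO3⁻] + 2[CO3²⁻] = (α₁ + 2α₂)·DIC
At pH 8.27: [H⁺]/K1 = 10^-2.36 = 0.0043652, K2/[H⁺] = 10^-0.65 = 0.22387
α₁ = 1/(1 + 0.0043652 + 0.22387) = 1/1.2282 = 0.8142; α₂ = α₁·K2/[H⁺] = 0.1823
α₁ + 2α₂ = 1.1787
DIC = CA / (α₁ + 2α₂) = 2.23 / 1.1787 = 1.89 mmol/kg

DIC = 1.89 mmol/kg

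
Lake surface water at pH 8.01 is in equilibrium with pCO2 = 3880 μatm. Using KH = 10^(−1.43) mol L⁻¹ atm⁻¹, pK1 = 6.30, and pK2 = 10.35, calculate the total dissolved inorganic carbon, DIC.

[CO2*] = KH · pCO2 = 10^(−1.43) × 3880×10^-6 = 1.442×10^-4 mol/L
α₀ = 1/(1 + K1/[H⁺] + K1K2/[H⁺]²) = 1/(1 + 10^+1.71 + 10^-0.63) = 0.01904
DIC = [CO2*]/α₀ = 1.442×10^-4 / 0.01904 = 7.57 mmol/L

DIC = 7.57 mmol/L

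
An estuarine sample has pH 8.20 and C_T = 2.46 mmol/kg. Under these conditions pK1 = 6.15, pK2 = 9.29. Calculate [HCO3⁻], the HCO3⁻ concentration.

α₁ = 1 / (1 + [H⁺]/K1 + K2/[H⁺]) = 1 / (1 + 10^-2.05 + 10^-1.09)
   = 1 / (1 + 0.0089125 + 0.081283) = 1/1.0902 = 0.9173
[HCO3⁻] = α₁ × DIC = 0.9173 × 2.46 = 2.26 mmol/kg

[HCO3⁻] = 2.26 mmol/kg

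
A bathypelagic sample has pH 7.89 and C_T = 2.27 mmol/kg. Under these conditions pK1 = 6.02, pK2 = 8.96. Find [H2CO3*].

α₀ = 1 / (1 + K1/[H⁺] + K1K2/[H⁺]²) = 1 / (1 + 10^+1.87 + 10^+0.80)
   = 1 / (1 + 74.131 + 6.3096) = 1/81.441 = 0.01228
[CO2*] = α₀ × DIC = 0.01228 × 2.27 = 0.0279 mmol/kg

[CO2*] = 0.0279 mmol/kg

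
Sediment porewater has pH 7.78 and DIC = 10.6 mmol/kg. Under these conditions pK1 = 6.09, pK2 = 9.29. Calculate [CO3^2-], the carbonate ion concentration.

α₂ = 1 / (1 + [H⁺]/K2 + [H⁺]²/(K1K2)) = 1 / (1 + 10^+1.51 + 10^-0.18)
   = 1 / (1 + 32.359 + 0.66069) = 1/34.020 = 0.02939
[CO3²⁻] = α₂ × DIC = 0.02939 × 10.6 = 0.312 mmol/kg

[CO3²⁻] = 0.312 mmol/kg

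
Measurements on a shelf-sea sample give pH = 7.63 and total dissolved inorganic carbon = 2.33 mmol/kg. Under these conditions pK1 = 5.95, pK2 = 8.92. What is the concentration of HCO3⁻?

α₁ = 1 / (1 + [H⁺]/K1 + K2/[H⁺]) = 1 / (1 + 10^-1.68 + 10^-1.29)
   = 1 / (1 + 0.020893 + 0.051286) = 1/1.0722 = 0.9327
[HCO3⁻] = α₁ × DIC = 0.9327 × 2.33 = 2.17 mmol/kg

[HCO3⁻] = 2.17 mmol/kg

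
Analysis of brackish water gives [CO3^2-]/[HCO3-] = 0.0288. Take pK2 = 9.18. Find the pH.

From K2 = [H⁺][CO3^2-]/[HCO3-]:  pH = pK2 + log₁₀([CO3^2-]/[HCO3-])
log₁₀(0.0288) = -1.541
pH = 9.18 + (-1.541) = 7.64

pH = 7.64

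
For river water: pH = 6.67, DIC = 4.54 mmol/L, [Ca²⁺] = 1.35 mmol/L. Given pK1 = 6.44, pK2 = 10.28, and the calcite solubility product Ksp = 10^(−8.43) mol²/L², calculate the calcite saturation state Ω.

Ω = 0.255

α₂ = 1 / (1 + [H⁺]/K2 + [H⁺]²/(K1K2)) = 1 / (1 + 10^+3.61 + 10^+3.38)
   = 1 / (1 + 4073.8 + 2398.8) = 1/6473.6 = 0.0001545
[CO3²⁻] = α₂ × DIC = 0.0001545 × 4.54 = 0.0007013 mmol/L = 0.7013 μmol/L
Ksp = 10^(−8.43) = 3.715×10^-9
Ω = [Ca²⁺][CO3²⁻]/Ksp = (1.35×10^-3)(7.013×10^-7) / 3.715×10^-9 = 0.255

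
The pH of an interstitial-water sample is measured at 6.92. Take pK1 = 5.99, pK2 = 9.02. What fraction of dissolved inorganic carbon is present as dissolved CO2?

α₀ = 0.104

α₀ = 1 / (1 + K1/[H⁺] + K1K2/[H⁺]²) = 1 / (1 + 10^+0.93 + 10^-1.17)
   = 1 / (1 + 8.5114 + 0.067608) = 1/9.5790 = 0.1044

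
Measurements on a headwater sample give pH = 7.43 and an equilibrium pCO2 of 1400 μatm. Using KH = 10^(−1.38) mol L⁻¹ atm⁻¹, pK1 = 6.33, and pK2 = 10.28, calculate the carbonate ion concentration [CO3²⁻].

[CO2*] = KH · pCO2 = 10^(−1.38) × 1400×10^-6 = 5.836×10^-5 mol/L
α₀ = 1/(1 + K1/[H⁺] + K1K2/[H⁺]²) = 1/(1 + 10^+1.10 + 10^-1.75) = 0.07349
DIC = [CO2*]/α₀ = 5.836×10^-5 / 0.07349 = 0.7941 mmol/L
[CO3²⁻] = α₂·DIC; α₂ = 0.001307, so [CO3²⁻] = 0.001307 × 0.7941 = 0.00104 mmol/L = 1.04 μmol/L

[CO3²⁻] = 1.04 μmol/L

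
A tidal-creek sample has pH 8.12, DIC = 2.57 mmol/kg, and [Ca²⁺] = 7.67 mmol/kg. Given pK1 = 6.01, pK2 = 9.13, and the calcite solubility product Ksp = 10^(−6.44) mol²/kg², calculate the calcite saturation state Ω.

α₂ = 1 / (1 + [H⁺]/K2 + [H⁺]²/(K1K2)) = 1 / (1 + 10^+1.01 + 10^-1.10)
   = 1 / (1 + 10.233 + 0.079433) = 1/11.312 = 0.08840
[CO3²⁻] = α₂ × DIC = 0.08840 × 2.57 = 0.2272 mmol/kg
Ksp = 10^(−6.44) = 3.631×10^-7
Ω = [Ca²⁺][CO3²⁻]/Ksp = (7.67×10^-3)(2.272×10^-4) / 3.631×10^-7 = 4.80

Ω = 4.80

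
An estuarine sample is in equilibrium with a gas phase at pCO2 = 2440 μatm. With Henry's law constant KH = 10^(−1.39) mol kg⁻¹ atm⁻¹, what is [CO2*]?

KH = 10^(−1.39) = 4.074×10^-2 mol kg⁻¹ atm⁻¹
[CO2*] = KH · pCO2 = 4.074×10^-2 × 2440×10^-6 atm = 9.94×10^-5 mol/kg

[CO2*] = 99.4 μmol/kg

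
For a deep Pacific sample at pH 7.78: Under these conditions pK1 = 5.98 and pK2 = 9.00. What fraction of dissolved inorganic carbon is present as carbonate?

α₂ = 1 / (1 + [H⁺]/K2 + [H⁺]²/(K1K2)) = 1 / (1 + 10^+1.22 + 10^-0.58)
   = 1 / (1 + 16.596 + 0.26303) = 1/17.859 = 0.05599

α₂ = 0.0560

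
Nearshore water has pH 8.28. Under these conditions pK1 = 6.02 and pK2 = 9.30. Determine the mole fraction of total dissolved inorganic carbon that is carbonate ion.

α₂ = 0.0867

α₂ = 1 / (1 + [H⁺]/K2 + [H⁺]²/(K1K2)) = 1 / (1 + 10^+1.02 + 10^-1.24)
   = 1 / (1 + 10.471 + 0.057544) = 1/11.529 = 0.08674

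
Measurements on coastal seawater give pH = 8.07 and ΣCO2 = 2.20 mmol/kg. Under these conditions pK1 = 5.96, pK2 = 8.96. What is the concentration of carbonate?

[CO3²⁻] = 0.249 mmol/kg

α₂ = 1 / (1 + [H⁺]/K2 + [H⁺]²/(K1K2)) = 1 / (1 + 10^+0.89 + 10^-1.22)
   = 1 / (1 + 7.7625 + 0.060256) = 1/8.8227 = 0.1133
[CO3²⁻] = α₂ × DIC = 0.1133 × 2.20 = 0.249 mmol/kg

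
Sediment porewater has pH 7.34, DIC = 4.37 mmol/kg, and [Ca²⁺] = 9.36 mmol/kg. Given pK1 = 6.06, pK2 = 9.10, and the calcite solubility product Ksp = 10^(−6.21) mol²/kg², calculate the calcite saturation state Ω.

Ω = 1.08

α₂ = 1 / (1 + [H⁺]/K2 + [H⁺]²/(K1K2)) = 1 / (1 + 10^+1.76 + 10^+0.48)
   = 1 / (1 + 57.544 + 3.0200) = 1/61.564 = 0.01624
[CO3²⁻] = α₂ × DIC = 0.01624 × 4.37 = 0.07098 mmol/kg
Ksp = 10^(−6.21) = 6.166×10^-7
Ω = [Ca²⁺][CO3²⁻]/Ksp = (9.36×10^-3)(7.098×10^-5) / 6.166×10^-7 = 1.08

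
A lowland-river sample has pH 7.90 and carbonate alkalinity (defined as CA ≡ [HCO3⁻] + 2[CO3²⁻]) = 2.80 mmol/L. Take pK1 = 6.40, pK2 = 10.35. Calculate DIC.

CA = [HCO3⁻] + 2[CO3²⁻] = (α₁ + 2α₂)·DIC
At pH 7.90: [H⁺]/K1 = 10^-1.50 = 0.031623, K2/[H⁺] = 10^-2.45 = 0.0035481
α₁ = 1/(1 + 0.031623 + 0.0035481) = 1/1.0352 = 0.9660; α₂ = α₁·K2/[H⁺] = 0.003428
α₁ + 2α₂ = 0.9729
DIC = CA / (α₁ + 2α₂) = 2.80 / 0.9729 = 2.88 mmol/L

DIC = 2.88 mmol/L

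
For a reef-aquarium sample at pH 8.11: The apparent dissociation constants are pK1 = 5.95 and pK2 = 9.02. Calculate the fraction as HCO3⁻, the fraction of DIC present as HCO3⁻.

α₁ = 1 / (1 + [H⁺]/K1 + K2/[H⁺]) = 1 / (1 + 10^-2.16 + 10^-0.91)
   = 1 / (1 + 0.0069183 + 0.12303) = 1/1.1299 = 0.8850

α₁ = 0.885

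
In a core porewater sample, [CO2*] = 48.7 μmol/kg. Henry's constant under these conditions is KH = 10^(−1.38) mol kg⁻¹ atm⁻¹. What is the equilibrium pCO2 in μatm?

pCO2 = 1170 μatm

KH = 10^(−1.38) = 4.169×10^-2 mol kg⁻¹ atm⁻¹
pCO2 = [CO2*]/KH = 48.7×10^-6 / 4.169×10^-2 = 1.17×10^-3 atm = 1170 μatm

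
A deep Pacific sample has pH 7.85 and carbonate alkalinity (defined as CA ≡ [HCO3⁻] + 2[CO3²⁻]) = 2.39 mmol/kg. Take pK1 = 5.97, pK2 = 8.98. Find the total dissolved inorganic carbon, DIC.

CA = [HCO3⁻] + 2[CO3²⁻] = (α₁ + 2α₂)·DIC
At pH 7.85: [H⁺]/K1 = 10^-1.88 = 0.013183, K2/[H⁺] = 10^-1.13 = 0.074131
α₁ = 1/(1 + 0.013183 + 0.074131) = 1/1.0873 = 0.9197; α₂ = α₁·K2/[H⁺] = 0.06818
α₁ + 2α₂ = 1.0561
DIC = CA / (α₁ + 2α₂) = 2.39 / 1.0561 = 2.26 mmol/kg

DIC = 2.26 mmol/kg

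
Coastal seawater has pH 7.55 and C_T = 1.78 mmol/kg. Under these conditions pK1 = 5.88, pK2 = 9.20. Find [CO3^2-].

[CO3²⁻] = 0.0382 mmol/kg

α₂ = 1 / (1 + [H⁺]/K2 + [H⁺]²/(K1K2)) = 1 / (1 + 10^+1.65 + 10^-0.02)
   = 1 / (1 + 44.668 + 0.95499) = 1/46.623 = 0.02145
[CO3²⁻] = α₂ × DIC = 0.02145 × 1.78 = 0.0382 mmol/kg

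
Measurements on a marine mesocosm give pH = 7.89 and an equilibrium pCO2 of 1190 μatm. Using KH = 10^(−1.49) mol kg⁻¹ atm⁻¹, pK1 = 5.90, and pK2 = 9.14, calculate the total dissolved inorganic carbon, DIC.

DIC = 4.01 mmol/kg

[CO2*] = KH · pCO2 = 10^(−1.49) × 1190×10^-6 = 3.851×10^-5 mol/kg
α₀ = 1/(1 + K1/[H⁺] + K1K2/[H⁺]²) = 1/(1 + 10^+1.99 + 10^+0.74) = 0.009595
DIC = [CO2*]/α₀ = 3.851×10^-5 / 0.009595 = 4.01 mmol/kg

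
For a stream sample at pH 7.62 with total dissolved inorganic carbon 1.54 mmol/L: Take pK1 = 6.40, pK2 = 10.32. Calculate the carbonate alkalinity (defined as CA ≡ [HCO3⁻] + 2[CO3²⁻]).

CA = 1.46 mmol/L

CA = [HCO3⁻] + 2[CO3²⁻] = (α₁ + 2α₂)·DIC
At pH 7.62: [H⁺]/K1 = 10^-1.22 = 0.060256, K2/[H⁺] = 10^-2.70 = 0.0019953
α₁ = 1/(1 + 0.060256 + 0.0019953) = 1/1.0623 = 0.9414; α₂ = α₁·K2/[H⁺] = 0.001878
α₁ + 2α₂ = 0.9452
CA = 0.9452 × 1.54 = 1.46 mmol/L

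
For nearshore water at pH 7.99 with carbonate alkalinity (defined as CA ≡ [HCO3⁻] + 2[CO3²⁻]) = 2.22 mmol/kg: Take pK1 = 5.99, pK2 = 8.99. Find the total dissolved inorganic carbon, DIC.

DIC = 2.05 mmol/kg

CA = [HCO3⁻] + 2[CO3²⁻] = (α₁ + 2α₂)·DIC
At pH 7.99: [H⁺]/K1 = 10^-2.00 = 0.010000, K2/[H⁺] = 10^-1.00 = 0.10000
α₁ = 1/(1 + 0.010000 + 0.10000) = 1/1.1100 = 0.9009; α₂ = α₁·K2/[H⁺] = 0.09009
α₁ + 2α₂ = 1.0811
DIC = CA / (α₁ + 2α₂) = 2.22 / 1.0811 = 2.05 mmol/kg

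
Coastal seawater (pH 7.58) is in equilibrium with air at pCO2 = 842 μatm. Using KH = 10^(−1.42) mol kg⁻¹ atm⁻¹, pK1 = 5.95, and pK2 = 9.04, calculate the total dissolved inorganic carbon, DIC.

DIC = 1.44 mmol/kg

[CO2*] = KH · pCO2 = 10^(−1.42) × 842×10^-6 = 3.201×10^-5 mol/kg
α₀ = 1/(1 + K1/[H⁺] + K1K2/[H⁺]²) = 1/(1 + 10^+1.63 + 10^+0.17) = 0.02215
DIC = [CO2*]/α₀ = 3.201×10^-5 / 0.02215 = 1.44 mmol/kg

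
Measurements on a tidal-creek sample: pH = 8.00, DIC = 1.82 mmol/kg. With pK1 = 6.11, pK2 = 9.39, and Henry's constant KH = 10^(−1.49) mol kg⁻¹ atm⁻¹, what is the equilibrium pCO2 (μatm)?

α₀ = 1 / (1 + K1/[H⁺] + K1K2/[H⁺]²) = 1 / (1 + 10^+1.89 + 10^+0.50)
   = 1 / (1 + 77.625 + 3.1623) = 1/81.787 = 0.01223
[CO2*] = α₀ × DIC = 0.01223 × 1.82 = 0.02225 mmol/kg
pCO2 = [CO2*]/KH = 2.225×10^-5 / 3.236×10^-2 = 688 μatm

pCO2 = 688 μatm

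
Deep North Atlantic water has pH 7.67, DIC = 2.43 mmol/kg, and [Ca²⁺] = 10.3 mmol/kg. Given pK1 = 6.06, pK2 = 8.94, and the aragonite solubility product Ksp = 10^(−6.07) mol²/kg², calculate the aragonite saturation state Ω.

α₂ = 1 / (1 + [H⁺]/K2 + [H⁺]²/(K1K2)) = 1 / (1 + 10^+1.27 + 10^-0.34)
   = 1 / (1 + 18.621 + 0.45709) = 1/20.078 = 0.04981
[CO3²⁻] = α₂ × DIC = 0.04981 × 2.43 = 0.1210 mmol/kg
Ksp = 10^(−6.07) = 8.511×10^-7
Ω = [Ca²⁺][CO3²⁻]/Ksp = (10.3×10^-3)(1.210×10^-4) / 8.511×10^-7 = 1.46

Ω = 1.46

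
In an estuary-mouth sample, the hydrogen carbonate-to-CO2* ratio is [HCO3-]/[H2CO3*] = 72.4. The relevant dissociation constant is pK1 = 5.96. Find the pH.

pH = 7.82

From K1 = [H⁺][HCO3-]/[H2CO3*]:  pH = pK1 + log₁₀([HCO3-]/[H2CO3*])
log₁₀(72.4) = +1.860
pH = 5.96 + (+1.860) = 7.82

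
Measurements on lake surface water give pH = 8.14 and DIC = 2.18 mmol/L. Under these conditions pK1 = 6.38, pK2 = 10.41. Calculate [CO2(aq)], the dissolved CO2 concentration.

α₀ = 1 / (1 + K1/[H⁺] + K1K2/[H⁺]²) = 1 / (1 + 10^+1.76 + 10^-0.51)
   = 1 / (1 + 57.544 + 0.30903) = 1/58.853 = 0.01699
[CO2*] = α₀ × DIC = 0.01699 × 2.18 = 0.0370 mmol/L

[CO2*] = 0.0370 mmol/L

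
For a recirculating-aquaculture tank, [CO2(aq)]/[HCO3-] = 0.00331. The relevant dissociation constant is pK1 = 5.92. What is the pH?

From K1 = [H⁺][HCO3-]/[CO2(aq)]:  pH = pK1 − log₁₀([CO2(aq)]/[HCO3-])
log₁₀(0.00331) = -2.480
pH = 5.92 − (-2.480) = 8.40

pH = 8.40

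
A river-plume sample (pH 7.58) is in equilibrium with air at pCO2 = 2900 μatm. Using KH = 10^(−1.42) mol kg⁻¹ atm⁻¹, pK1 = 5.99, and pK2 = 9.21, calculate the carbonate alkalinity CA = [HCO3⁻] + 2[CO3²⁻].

[CO2*] = KH · pCO2 = 10^(−1.42) × 2900×10^-6 = 1.103×10^-4 mol/kg
α₀ = 1/(1 + K1/[H⁺] + K1K2/[H⁺]²) = 1/(1 + 10^+1.59 + 10^-0.04) = 0.02450
DIC = [CO2*]/α₀ = 1.103×10^-4 / 0.02450 = 4.500 mmol/kg
CA = (α₁ + 2α₂)·DIC = (0.9532 + 2×0.02234) × 4.500 = 4.49 mmol/kg

CA = 4.49 mmol/kg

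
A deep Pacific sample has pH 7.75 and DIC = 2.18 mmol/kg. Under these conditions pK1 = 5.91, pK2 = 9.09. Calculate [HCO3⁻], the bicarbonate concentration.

[HCO3⁻] = 2.06 mmol/kg

α₁ = 1 / (1 + [H⁺]/K1 + K2/[H⁺]) = 1 / (1 + 10^-1.84 + 10^-1.34)
   = 1 / (1 + 0.014454 + 0.045709) = 1/1.0602 = 0.9433
[HCO3⁻] = α₁ × DIC = 0.9433 × 2.18 = 2.06 mmol/kg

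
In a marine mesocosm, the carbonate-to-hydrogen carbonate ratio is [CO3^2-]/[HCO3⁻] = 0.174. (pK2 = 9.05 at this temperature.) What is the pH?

From K2 = [H⁺][CO3^2-]/[HCO3⁻]:  pH = pK2 + log₁₀([CO3^2-]/[HCO3⁻])
log₁₀(0.174) = -0.759
pH = 9.05 + (-0.759) = 8.29

pH = 8.29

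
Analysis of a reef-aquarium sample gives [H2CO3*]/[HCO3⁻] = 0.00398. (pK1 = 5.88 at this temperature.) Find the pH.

From K1 = [H⁺][HCO3⁻]/[H2CO3*]:  pH = pK1 − log₁₀([H2CO3*]/[HCO3⁻])
log₁₀(0.00398) = -2.400
pH = 5.88 − (-2.400) = 8.28

pH = 8.28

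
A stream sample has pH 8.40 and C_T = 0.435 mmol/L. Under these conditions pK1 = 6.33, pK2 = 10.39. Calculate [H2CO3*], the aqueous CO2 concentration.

α₀ = 1 / (1 + K1/[H⁺] + K1K2/[H⁺]²) = 1 / (1 + 10^+2.07 + 10^+0.08)
   = 1 / (1 + 117.49 + 1.2023) = 1/119.69 = 0.008355
[CO2*] = α₀ × DIC = 0.008355 × 0.435 = 0.00363 mmol/L = 3.63 μmol/L

[CO2*] = 3.63 μmol/L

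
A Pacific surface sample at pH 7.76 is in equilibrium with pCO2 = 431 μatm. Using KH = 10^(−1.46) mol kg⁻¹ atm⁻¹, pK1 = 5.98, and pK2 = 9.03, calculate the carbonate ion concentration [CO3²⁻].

[CO2*] = KH · pCO2 = 10^(−1.46) × 431×10^-6 = 1.494×10^-5 mol/kg
α₀ = 1/(1 + K1/[H⁺] + K1K2/[H⁺]²) = 1/(1 + 10^+1.78 + 10^+0.51) = 0.01551
DIC = [CO2*]/α₀ = 1.494×10^-5 / 0.01551 = 0.9638 mmol/kg
[CO3²⁻] = α₂·DIC; α₂ = 0.05018, so [CO3²⁻] = 0.05018 × 0.9638 = 0.0484 mmol/kg

[CO3²⁻] = 0.0484 mmol/kg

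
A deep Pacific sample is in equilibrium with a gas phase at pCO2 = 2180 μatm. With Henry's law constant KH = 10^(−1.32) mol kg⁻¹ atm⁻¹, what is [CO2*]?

KH = 10^(−1.32) = 4.786×10^-2 mol kg⁻¹ atm⁻¹
[CO2*] = KH · pCO2 = 4.786×10^-2 × 2180×10^-6 atm = 1.04×10^-4 mol/kg

[CO2*] = 104 μmol/kg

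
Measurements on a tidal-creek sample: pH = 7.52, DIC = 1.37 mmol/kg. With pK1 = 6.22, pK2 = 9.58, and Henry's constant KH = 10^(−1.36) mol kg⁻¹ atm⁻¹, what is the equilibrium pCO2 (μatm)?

α₀ = 1 / (1 + K1/[H⁺] + K1K2/[H⁺]²) = 1 / (1 + 10^+1.30 + 10^-0.76)
   = 1 / (1 + 19.953 + 0.17378) = 1/21.126 = 0.04733
[CO2*] = α₀ × DIC = 0.04733 × 1.37 = 0.06485 mmol/kg
pCO2 = [CO2*]/KH = 6.485×10^-5 / 4.365×10^-2 = 1490 μatm

pCO2 = 1490 μatm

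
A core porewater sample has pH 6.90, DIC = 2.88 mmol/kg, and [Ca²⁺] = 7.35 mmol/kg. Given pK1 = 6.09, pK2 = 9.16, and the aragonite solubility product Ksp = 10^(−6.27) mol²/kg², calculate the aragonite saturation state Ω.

Ω = 0.187

α₂ = 1 / (1 + [H⁺]/K2 + [H⁺]²/(K1K2)) = 1 / (1 + 10^+2.26 + 10^+1.45)
   = 1 / (1 + 181.97 + 28.184) = 1/211.15 = 0.004736
[CO3²⁻] = α₂ × DIC = 0.004736 × 2.88 = 0.01364 mmol/kg = 13.64 μmol/kg
Ksp = 10^(−6.27) = 5.370×10^-7
Ω = [Ca²⁺][CO3²⁻]/Ksp = (7.35×10^-3)(1.364×10^-5) / 5.370×10^-7 = 0.187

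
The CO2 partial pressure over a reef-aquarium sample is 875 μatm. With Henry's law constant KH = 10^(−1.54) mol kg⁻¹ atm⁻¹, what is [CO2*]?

[CO2*] = 25.2 μmol/kg

KH = 10^(−1.54) = 2.884×10^-2 mol kg⁻¹ atm⁻¹
[CO2*] = KH · pCO2 = 2.884×10^-2 × 875×10^-6 atm = 2.52×10^-5 mol/kg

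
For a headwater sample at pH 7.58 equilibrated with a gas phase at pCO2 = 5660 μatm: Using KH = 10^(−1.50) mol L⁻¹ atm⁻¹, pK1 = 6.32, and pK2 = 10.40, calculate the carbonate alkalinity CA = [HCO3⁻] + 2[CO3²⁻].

CA = 3.27 mmol/L

[CO2*] = KH · pCO2 = 10^(−1.50) × 5660×10^-6 = 1.790×10^-4 mol/L
α₀ = 1/(1 + K1/[H⁺] + K1K2/[H⁺]²) = 1/(1 + 10^+1.26 + 10^-1.56) = 0.05202
DIC = [CO2*]/α₀ = 1.790×10^-4 / 0.05202 = 3.441 mmol/L
CA = (α₁ + 2α₂)·DIC = (0.9466 + 2×0.001433) × 3.441 = 3.27 mmol/L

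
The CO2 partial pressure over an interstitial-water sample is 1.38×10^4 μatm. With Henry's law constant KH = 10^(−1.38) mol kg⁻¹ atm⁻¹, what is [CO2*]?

[CO2*] = 575 μmol/kg

KH = 10^(−1.38) = 4.169×10^-2 mol kg⁻¹ atm⁻¹
[CO2*] = KH · pCO2 = 4.169×10^-2 × 1.38×10^4×10^-6 atm = 5.75×10^-4 mol/kg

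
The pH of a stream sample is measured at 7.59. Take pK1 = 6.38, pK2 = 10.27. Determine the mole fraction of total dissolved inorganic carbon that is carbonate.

α₂ = 1 / (1 + [H⁺]/K2 + [H⁺]²/(K1K2)) = 1 / (1 + 10^+2.68 + 10^+1.47)
   = 1 / (1 + 478.63 + 29.512) = 1/509.14 = 0.001964

α₂ = 0.00196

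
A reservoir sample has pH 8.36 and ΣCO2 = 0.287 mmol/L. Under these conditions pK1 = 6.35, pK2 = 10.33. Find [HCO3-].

[HCO3⁻] = 0.281 mmol/L

α₁ = 1 / (1 + [H⁺]/K1 + K2/[H⁺]) = 1 / (1 + 10^-2.01 + 10^-1.97)
   = 1 / (1 + 0.0097724 + 0.010715) = 1/1.0205 = 0.9799
[HCO3⁻] = α₁ × DIC = 0.9799 × 0.287 = 0.281 mmol/L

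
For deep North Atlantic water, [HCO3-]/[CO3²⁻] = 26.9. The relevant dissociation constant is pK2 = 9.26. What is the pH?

pH = 7.83

From K2 = [H⁺][CO3²⁻]/[HCO3-]:  pH = pK2 − log₁₀([HCO3-]/[CO3²⁻])
log₁₀(26.9) = +1.430
pH = 9.26 − (+1.430) = 7.83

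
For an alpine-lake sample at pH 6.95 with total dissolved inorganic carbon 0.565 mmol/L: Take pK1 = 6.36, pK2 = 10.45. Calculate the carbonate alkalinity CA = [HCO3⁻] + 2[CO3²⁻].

CA = 0.450 mmol/L

CA = [HCO3⁻] + 2[CO3²⁻] = (α₁ + 2α₂)·DIC
At pH 6.95: [H⁺]/K1 = 10^-0.59 = 0.25704, K2/[H⁺] = 10^-3.50 = 0.00031623
α₁ = 1/(1 + 0.25704 + 0.00031623) = 1/1.2574 = 0.7953; α₂ = α₁·K2/[H⁺] = 0.0002515
α₁ + 2α₂ = 0.7958
CA = 0.7958 × 0.565 = 0.450 mmol/L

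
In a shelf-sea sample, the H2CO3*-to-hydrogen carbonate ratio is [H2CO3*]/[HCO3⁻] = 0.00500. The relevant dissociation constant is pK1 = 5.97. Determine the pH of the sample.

pH = 8.27

From K1 = [H⁺][HCO3⁻]/[H2CO3*]:  pH = pK1 − log₁₀([H2CO3*]/[HCO3⁻])
log₁₀(0.00500) = -2.301
pH = 5.97 − (-2.301) = 8.27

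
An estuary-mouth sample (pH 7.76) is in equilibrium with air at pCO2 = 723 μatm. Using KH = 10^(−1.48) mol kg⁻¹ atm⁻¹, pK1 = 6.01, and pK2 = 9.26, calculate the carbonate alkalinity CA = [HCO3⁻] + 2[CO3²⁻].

CA = 1.43 mmol/kg

[CO2*] = KH · pCO2 = 10^(−1.48) × 723×10^-6 = 2.394×10^-5 mol/kg
α₀ = 1/(1 + K1/[H⁺] + K1K2/[H⁺]²) = 1/(1 + 10^+1.75 + 10^+0.25) = 0.01695
DIC = [CO2*]/α₀ = 2.394×10^-5 / 0.01695 = 1.413 mmol/kg
CA = (α₁ + 2α₂)·DIC = (0.9529 + 2×0.03013) × 1.413 = 1.43 mmol/kg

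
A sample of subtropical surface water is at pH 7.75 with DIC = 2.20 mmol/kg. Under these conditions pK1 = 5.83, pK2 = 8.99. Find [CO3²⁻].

α₂ = 1 / (1 + [H⁺]/K2 + [H⁺]²/(K1K2)) = 1 / (1 + 10^+1.24 + 10^-0.68)
   = 1 / (1 + 17.378 + 0.20893) = 1/18.587 = 0.05380
[CO3²⁻] = α₂ × DIC = 0.05380 × 2.20 = 0.118 mmol/kg

[CO3²⁻] = 0.118 mmol/kg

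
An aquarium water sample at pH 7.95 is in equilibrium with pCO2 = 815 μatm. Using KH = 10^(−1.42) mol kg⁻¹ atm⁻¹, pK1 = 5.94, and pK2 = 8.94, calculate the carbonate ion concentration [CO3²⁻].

[CO2*] = KH · pCO2 = 10^(−1.42) × 815×10^-6 = 3.099×10^-5 mol/kg
α₀ = 1/(1 + K1/[H⁺] + K1K2/[H⁺]²) = 1/(1 + 10^+2.01 + 10^+1.02) = 0.008787
DIC = [CO2*]/α₀ = 3.099×10^-5 / 0.008787 = 3.526 mmol/kg
[CO3²⁻] = α₂·DIC; α₂ = 0.09201, so [CO3²⁻] = 0.09201 × 3.526 = 0.324 mmol/kg

[CO3²⁻] = 0.324 mmol/kg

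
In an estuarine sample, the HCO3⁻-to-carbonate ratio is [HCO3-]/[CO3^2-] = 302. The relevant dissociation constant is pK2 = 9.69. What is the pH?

pH = 7.21

From K2 = [H⁺][CO3^2-]/[HCO3-]:  pH = pK2 − log₁₀([HCO3-]/[CO3^2-])
log₁₀(302) = +2.480
pH = 9.69 − (+2.480) = 7.21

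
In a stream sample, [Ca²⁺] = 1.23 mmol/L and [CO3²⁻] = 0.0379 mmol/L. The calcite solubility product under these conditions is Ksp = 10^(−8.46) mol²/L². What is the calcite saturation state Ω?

Ksp = 10^(−8.46) = 3.467×10^-9
Ω = [Ca²⁺][CO3²⁻]/Ksp = (1.23×10^-3)(0.0379×10^-3) / 3.467×10^-9 = 13.4

Ω = 13.4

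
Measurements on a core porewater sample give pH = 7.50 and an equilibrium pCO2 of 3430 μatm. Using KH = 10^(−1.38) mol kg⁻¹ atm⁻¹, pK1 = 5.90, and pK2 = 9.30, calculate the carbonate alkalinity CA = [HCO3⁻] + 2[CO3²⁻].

[CO2*] = KH · pCO2 = 10^(−1.38) × 3430×10^-6 = 1.430×10^-4 mol/kg
α₀ = 1/(1 + K1/[H⁺] + K1K2/[H⁺]²) = 1/(1 + 10^+1.60 + 10^-0.20) = 0.02413
DIC = [CO2*]/α₀ = 1.430×10^-4 / 0.02413 = 5.926 mmol/kg
CA = (α₁ + 2α₂)·DIC = (0.9606 + 2×0.01523) × 5.926 = 5.87 mmol/kg

CA = 5.87 mmol/kg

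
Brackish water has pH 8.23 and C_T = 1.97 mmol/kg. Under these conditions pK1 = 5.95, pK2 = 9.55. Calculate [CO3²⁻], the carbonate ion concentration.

α₂ = 1 / (1 + [H⁺]/K2 + [H⁺]²/(K1K2)) = 1 / (1 + 10^+1.32 + 10^-0.96)
   = 1 / (1 + 20.893 + 0.10965) = 1/22.003 = 0.04545
[CO3²⁻] = α₂ × DIC = 0.04545 × 1.97 = 0.0895 mmol/kg

[CO3²⁻] = 0.0895 mmol/kg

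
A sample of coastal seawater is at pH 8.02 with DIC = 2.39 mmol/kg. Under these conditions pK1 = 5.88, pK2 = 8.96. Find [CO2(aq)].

α₀ = 1 / (1 + K1/[H⁺] + K1K2/[H⁺]²) = 1 / (1 + 10^+2.14 + 10^+1.20)
   = 1 / (1 + 138.04 + 15.849) = 1/154.89 = 0.006456
[CO2*] = α₀ × DIC = 0.006456 × 2.39 = 0.0154 mmol/kg = 15.4 μmol/kg

[CO2*] = 15.4 μmol/kg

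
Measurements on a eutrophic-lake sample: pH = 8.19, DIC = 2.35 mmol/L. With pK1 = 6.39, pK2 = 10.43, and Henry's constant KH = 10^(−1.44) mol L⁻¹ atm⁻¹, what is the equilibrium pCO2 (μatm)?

α₀ = 1 / (1 + K1/[H⁺] + K1K2/[H⁺]²) = 1 / (1 + 10^+1.80 + 10^-0.44)
   = 1 / (1 + 63.096 + 0.36308) = 1/64.459 = 0.01551
[CO2*] = α₀ × DIC = 0.01551 × 2.35 = 0.03646 mmol/L
pCO2 = [CO2*]/KH = 3.646×10^-5 / 3.631×10^-2 = 1000 μatm

pCO2 = 1000 μatm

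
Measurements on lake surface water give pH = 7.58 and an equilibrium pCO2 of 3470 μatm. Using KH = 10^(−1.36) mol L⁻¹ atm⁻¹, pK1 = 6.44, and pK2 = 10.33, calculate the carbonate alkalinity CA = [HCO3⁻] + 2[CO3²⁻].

CA = 2.10 mmol/L

[CO2*] = KH · pCO2 = 10^(−1.36) × 3470×10^-6 = 1.515×10^-4 mol/L
α₀ = 1/(1 + K1/[H⁺] + K1K2/[H⁺]²) = 1/(1 + 10^+1.14 + 10^-1.61) = 0.06744
DIC = [CO2*]/α₀ = 1.515×10^-4 / 0.06744 = 2.246 mmol/L
CA = (α₁ + 2α₂)·DIC = (0.9309 + 2×0.001655) × 2.246 = 2.10 mmol/L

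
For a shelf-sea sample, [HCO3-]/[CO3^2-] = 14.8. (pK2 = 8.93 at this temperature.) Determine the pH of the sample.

pH = 7.76

From K2 = [H⁺][CO3^2-]/[HCO3-]:  pH = pK2 − log₁₀([HCO3-]/[CO3^2-])
log₁₀(14.8) = +1.170
pH = 8.93 − (+1.170) = 7.76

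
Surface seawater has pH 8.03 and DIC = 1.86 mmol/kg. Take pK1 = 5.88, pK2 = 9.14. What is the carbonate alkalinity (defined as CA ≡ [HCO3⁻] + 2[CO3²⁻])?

CA = [HCO3⁻] + 2[CO3²⁻] = (α₁ + 2α₂)·DIC
At pH 8.03: [H⁺]/K1 = 10^-2.15 = 0.0070795, K2/[H⁺] = 10^-1.11 = 0.077625
α₁ = 1/(1 + 0.0070795 + 0.077625) = 1/1.0847 = 0.9219; α₂ = α₁·K2/[H⁺] = 0.07156
α₁ + 2α₂ = 1.0650
CA = 1.0650 × 1.86 = 1.98 mmol/kg

CA = 1.98 mmol/kg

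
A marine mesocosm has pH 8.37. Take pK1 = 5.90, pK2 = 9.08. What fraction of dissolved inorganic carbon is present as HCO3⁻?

α₁ = 1 / (1 + [H⁺]/K1 + K2/[H⁺]) = 1 / (1 + 10^-2.47 + 10^-0.71)
   = 1 / (1 + 0.0033884 + 0.19498) = 1/1.1984 = 0.8345

α₁ = 0.834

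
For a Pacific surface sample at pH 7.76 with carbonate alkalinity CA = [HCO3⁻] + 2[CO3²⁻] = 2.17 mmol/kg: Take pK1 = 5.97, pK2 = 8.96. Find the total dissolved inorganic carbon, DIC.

CA = [HCO3⁻] + 2[CO3²⁻] = (α₁ + 2α₂)·DIC
At pH 7.76: [H⁺]/K1 = 10^-1.79 = 0.016218, K2/[H⁺] = 10^-1.20 = 0.063096
α₁ = 1/(1 + 0.016218 + 0.063096) = 1/1.0793 = 0.9265; α₂ = α₁·K2/[H⁺] = 0.05846
α₁ + 2α₂ = 1.0434
DIC = CA / (α₁ + 2α₂) = 2.17 / 1.0434 = 2.08 mmol/kg

DIC = 2.08 mmol/kg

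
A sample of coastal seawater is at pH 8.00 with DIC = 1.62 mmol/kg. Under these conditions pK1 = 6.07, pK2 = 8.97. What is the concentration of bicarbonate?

α₁ = 1 / (1 + [H⁺]/K1 + K2/[H⁺]) = 1 / (1 + 10^-1.93 + 10^-0.97)
   = 1 / (1 + 0.011749 + 0.10715) = 1/1.1189 = 0.8937
[HCO3⁻] = α₁ × DIC = 0.8937 × 1.62 = 1.45 mmol/kg

[HCO3⁻] = 1.45 mmol/kg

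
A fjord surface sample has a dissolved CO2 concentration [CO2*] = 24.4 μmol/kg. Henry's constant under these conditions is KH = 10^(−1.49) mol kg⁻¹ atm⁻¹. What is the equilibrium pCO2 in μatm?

pCO2 = 754 μatm

KH = 10^(−1.49) = 3.236×10^-2 mol kg⁻¹ atm⁻¹
pCO2 = [CO2*]/KH = 24.4×10^-6 / 3.236×10^-2 = 7.54×10^-4 atm = 754 μatm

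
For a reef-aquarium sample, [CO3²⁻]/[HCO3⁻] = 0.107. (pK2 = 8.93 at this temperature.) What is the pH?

pH = 7.96

From K2 = [H⁺][CO3²⁻]/[HCO3⁻]:  pH = pK2 + log₁₀([CO3²⁻]/[HCO3⁻])
log₁₀(0.107) = -0.971
pH = 8.93 + (-0.971) = 7.96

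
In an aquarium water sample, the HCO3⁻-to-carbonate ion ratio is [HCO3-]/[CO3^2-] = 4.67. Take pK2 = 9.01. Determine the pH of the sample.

pH = 8.34

From K2 = [H⁺][CO3^2-]/[HCO3-]:  pH = pK2 − log₁₀([HCO3-]/[CO3^2-])
log₁₀(4.67) = +0.669
pH = 9.01 − (+0.669) = 8.34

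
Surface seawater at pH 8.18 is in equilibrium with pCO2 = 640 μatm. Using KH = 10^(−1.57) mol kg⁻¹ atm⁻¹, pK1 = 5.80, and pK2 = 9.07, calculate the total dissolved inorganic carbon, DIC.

[CO2*] = KH · pCO2 = 10^(−1.57) × 640×10^-6 = 1.723×10^-5 mol/kg
α₀ = 1/(1 + K1/[H⁺] + K1K2/[H⁺]²) = 1/(1 + 10^+2.38 + 10^+1.49) = 0.003679
DIC = [CO2*]/α₀ = 1.723×10^-5 / 0.003679 = 4.68 mmol/kg

DIC = 4.68 mmol/kg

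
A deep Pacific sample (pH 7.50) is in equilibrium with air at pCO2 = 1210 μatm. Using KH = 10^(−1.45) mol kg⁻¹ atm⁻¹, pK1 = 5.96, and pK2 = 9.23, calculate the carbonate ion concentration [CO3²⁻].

[CO3²⁻] = 0.0277 mmol/kg

[CO2*] = KH · pCO2 = 10^(−1.45) × 1210×10^-6 = 4.293×10^-5 mol/kg
α₀ = 1/(1 + K1/[H⁺] + K1K2/[H⁺]²) = 1/(1 + 10^+1.54 + 10^-0.19) = 0.02753
DIC = [CO2*]/α₀ = 4.293×10^-5 / 0.02753 = 1.559 mmol/kg
[CO3²⁻] = α₂·DIC; α₂ = 0.01778, so [CO3²⁻] = 0.01778 × 1.559 = 0.0277 mmol/kg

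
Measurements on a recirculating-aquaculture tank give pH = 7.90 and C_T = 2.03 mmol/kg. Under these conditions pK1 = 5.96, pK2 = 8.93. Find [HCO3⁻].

α₁ = 1 / (1 + [H⁺]/K1 + K2/[H⁺]) = 1 / (1 + 10^-1.94 + 10^-1.03)
   = 1 / (1 + 0.011482 + 0.093325) = 1/1.1048 = 0.9051
[HCO3⁻] = α₁ × DIC = 0.9051 × 2.03 = 1.84 mmol/kg

[HCO3⁻] = 1.84 mmol/kg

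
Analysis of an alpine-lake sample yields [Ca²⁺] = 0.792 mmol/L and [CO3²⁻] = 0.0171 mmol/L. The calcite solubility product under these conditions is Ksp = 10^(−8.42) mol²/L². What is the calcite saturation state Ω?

Ω = 3.56

Ksp = 10^(−8.42) = 3.802×10^-9
Ω = [Ca²⁺][CO3²⁻]/Ksp = (0.792×10^-3)(0.0171×10^-3) / 3.802×10^-9 = 3.56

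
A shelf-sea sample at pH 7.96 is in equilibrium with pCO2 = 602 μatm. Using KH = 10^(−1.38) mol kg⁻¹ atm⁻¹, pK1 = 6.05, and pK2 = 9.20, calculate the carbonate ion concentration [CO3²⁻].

[CO3²⁻] = 0.117 mmol/kg

[CO2*] = KH · pCO2 = 10^(−1.38) × 602×10^-6 = 2.510×10^-5 mol/kg
α₀ = 1/(1 + K1/[H⁺] + K1K2/[H⁺]²) = 1/(1 + 10^+1.91 + 10^+0.67) = 0.01150
DIC = [CO2*]/α₀ = 2.510×10^-5 / 0.01150 = 2.182 mmol/kg
[CO3²⁻] = α₂·DIC; α₂ = 0.05379, so [CO3²⁻] = 0.05379 × 2.182 = 0.117 mmol/kg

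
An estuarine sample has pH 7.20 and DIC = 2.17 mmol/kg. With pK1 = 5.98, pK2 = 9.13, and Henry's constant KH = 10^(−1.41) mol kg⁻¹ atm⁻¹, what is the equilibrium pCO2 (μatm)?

α₀ = 1 / (1 + K1/[H⁺] + K1K2/[H⁺]²) = 1 / (1 + 10^+1.22 + 10^-0.71)
   = 1 / (1 + 16.596 + 0.19498) = 1/17.791 = 0.05621
[CO2*] = α₀ × DIC = 0.05621 × 2.17 = 0.1220 mmol/kg
pCO2 = [CO2*]/KH = 1.220×10^-4 / 3.890×10^-2 = 3140 μatm

pCO2 = 3140 μatm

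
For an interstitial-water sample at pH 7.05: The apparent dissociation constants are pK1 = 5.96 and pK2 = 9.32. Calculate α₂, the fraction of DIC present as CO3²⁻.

α₂ = 0.00494

α₂ = 1 / (1 + [H⁺]/K2 + [H⁺]²/(K1K2)) = 1 / (1 + 10^+2.27 + 10^+1.18)
   = 1 / (1 + 186.21 + 15.136) = 1/202.34 = 0.004942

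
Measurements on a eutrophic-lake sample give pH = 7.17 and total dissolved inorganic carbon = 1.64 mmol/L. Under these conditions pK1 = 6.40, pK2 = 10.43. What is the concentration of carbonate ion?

[CO3²⁻] = 0.770 μmol/L

α₂ = 1 / (1 + [H⁺]/K2 + [H⁺]²/(K1K2)) = 1 / (1 + 10^+3.26 + 10^+2.49)
   = 1 / (1 + 1819.7 + 309.03) = 1/2129.7 = 0.0004695
[CO3²⁻] = α₂ × DIC = 0.0004695 × 1.64 = 0.000770 mmol/L = 0.770 μmol/L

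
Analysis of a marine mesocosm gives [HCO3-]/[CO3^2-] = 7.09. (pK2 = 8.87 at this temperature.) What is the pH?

pH = 8.02

From K2 = [H⁺][CO3^2-]/[HCO3-]:  pH = pK2 − log₁₀([HCO3-]/[CO3^2-])
log₁₀(7.09) = +0.851
pH = 8.87 − (+0.851) = 8.02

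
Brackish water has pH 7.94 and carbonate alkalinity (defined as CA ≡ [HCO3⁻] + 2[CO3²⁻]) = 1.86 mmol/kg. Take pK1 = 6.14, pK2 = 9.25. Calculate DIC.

CA = [HCO3⁻] + 2[CO3²⁻] = (α₁ + 2α₂)·DIC
At pH 7.94: [H⁺]/K1 = 10^-1.80 = 0.015849, K2/[H⁺] = 10^-1.31 = 0.048978
α₁ = 1/(1 + 0.015849 + 0.048978) = 1/1.0648 = 0.9391; α₂ = α₁·K2/[H⁺] = 0.04600
α₁ + 2α₂ = 1.0311
DIC = CA / (α₁ + 2α₂) = 1.86 / 1.0311 = 1.80 mmol/kg

DIC = 1.80 mmol/kg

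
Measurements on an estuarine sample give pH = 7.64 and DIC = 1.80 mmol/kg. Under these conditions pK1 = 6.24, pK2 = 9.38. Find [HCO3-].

[HCO3⁻] = 1.70 mmol/kg

α₁ = 1 / (1 + [H⁺]/K1 + K2/[H⁺]) = 1 / (1 + 10^-1.40 + 10^-1.74)
   = 1 / (1 + 0.039811 + 0.018197) = 1/1.0580 = 0.9452
[HCO3⁻] = α₁ × DIC = 0.9452 × 1.80 = 1.70 mmol/kg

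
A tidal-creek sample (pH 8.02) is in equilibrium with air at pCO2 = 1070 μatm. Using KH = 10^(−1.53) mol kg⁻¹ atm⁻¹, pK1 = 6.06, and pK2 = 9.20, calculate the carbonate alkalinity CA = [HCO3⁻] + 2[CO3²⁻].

[CO2*] = KH · pCO2 = 10^(−1.53) × 1070×10^-6 = 3.158×10^-5 mol/kg
α₀ = 1/(1 + K1/[H⁺] + K1K2/[H⁺]²) = 1/(1 + 10^+1.96 + 10^+0.78) = 0.01018
DIC = [CO2*]/α₀ = 3.158×10^-5 / 0.01018 = 3.102 mmol/kg
CA = (α₁ + 2α₂)·DIC = (0.9285 + 2×0.06134) × 3.102 = 3.26 mmol/kg

CA = 3.26 mmol/kg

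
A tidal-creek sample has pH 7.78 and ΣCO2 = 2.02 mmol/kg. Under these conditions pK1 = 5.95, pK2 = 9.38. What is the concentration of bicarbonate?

α₁ = 1 / (1 + [H⁺]/K1 + K2/[H⁺]) = 1 / (1 + 10^-1.83 + 10^-1.60)
   = 1 / (1 + 0.014791 + 0.025119) = 1/1.0399 = 0.9616
[HCO3⁻] = α₁ × DIC = 0.9616 × 2.02 = 1.94 mmol/kg

[HCO3⁻] = 1.94 mmol/kg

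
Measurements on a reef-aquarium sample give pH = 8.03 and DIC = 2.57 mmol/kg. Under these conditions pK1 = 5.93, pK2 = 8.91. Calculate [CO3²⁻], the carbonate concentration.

[CO3²⁻] = 0.297 mmol/kg

α₂ = 1 / (1 + [H⁺]/K2 + [H⁺]²/(K1K2)) = 1 / (1 + 10^+0.88 + 10^-1.22)
   = 1 / (1 + 7.5858 + 0.060256) = 1/8.6460 = 0.1157
[CO3²⁻] = α₂ × DIC = 0.1157 × 2.57 = 0.297 mmol/kg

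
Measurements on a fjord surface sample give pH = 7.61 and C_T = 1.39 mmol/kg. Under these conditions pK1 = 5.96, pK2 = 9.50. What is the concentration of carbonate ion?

α₂ = 1 / (1 + [H⁺]/K2 + [H⁺]²/(K1K2)) = 1 / (1 + 10^+1.89 + 10^+0.24)
   = 1 / (1 + 77.625 + 1.7378) = 1/80.363 = 0.01244
[CO3²⁻] = α₂ × DIC = 0.01244 × 1.39 = 0.0173 mmol/kg = 17.3 μmol/kg

[CO3²⁻] = 17.3 μmol/kg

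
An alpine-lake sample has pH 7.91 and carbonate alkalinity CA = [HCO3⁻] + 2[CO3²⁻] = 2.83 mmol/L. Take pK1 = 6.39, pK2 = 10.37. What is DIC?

CA = [HCO3⁻] + 2[CO3²⁻] = (α₁ + 2α₂)·DIC
At pH 7.91: [H⁺]/K1 = 10^-1.52 = 0.030200, K2/[H⁺] = 10^-2.46 = 0.0034674
α₁ = 1/(1 + 0.030200 + 0.0034674) = 1/1.0337 = 0.9674; α₂ = α₁·K2/[H⁺] = 0.003354
α₁ + 2α₂ = 0.9741
DIC = CA / (α₁ + 2α₂) = 2.83 / 0.9741 = 2.91 mmol/L

DIC = 2.91 mmol/L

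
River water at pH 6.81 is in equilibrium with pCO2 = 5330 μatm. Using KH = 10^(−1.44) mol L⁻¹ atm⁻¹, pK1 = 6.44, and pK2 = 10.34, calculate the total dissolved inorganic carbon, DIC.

[CO2*] = KH · pCO2 = 10^(−1.44) × 5330×10^-6 = 1.935×10^-4 mol/L
α₀ = 1/(1 + K1/[H⁺] + K1K2/[H⁺]²) = 1/(1 + 10^+0.37 + 10^-3.16) = 0.2990
DIC = [CO2*]/α₀ = 1.935×10^-4 / 0.2990 = 0.647 mmol/L

DIC = 0.647 mmol/L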